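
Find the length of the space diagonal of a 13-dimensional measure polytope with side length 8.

Diagonal = √13 · 8 ≈ 28.8444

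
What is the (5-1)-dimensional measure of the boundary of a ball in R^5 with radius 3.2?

The surface area of an n-ball is 2π^(n/2) r^(n-1) / Γ(n/2). For n=5, r=3.2: 2759.74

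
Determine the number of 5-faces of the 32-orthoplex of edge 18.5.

An n-cross-polytope has 2^(k+1)·C(n,k+1) k-faces. Here 2^6·C(32,6) = 64·906192 = 57996288.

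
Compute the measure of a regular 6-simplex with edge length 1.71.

Volume = 1.71^6 · √(7/2^6) / 6! ≈ 0.0114843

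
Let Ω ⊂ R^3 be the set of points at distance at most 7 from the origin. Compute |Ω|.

V = 1372·π/3 ≈ 1436.76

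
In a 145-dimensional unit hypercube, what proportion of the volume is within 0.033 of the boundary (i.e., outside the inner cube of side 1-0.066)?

Shell fraction = 1 - (1-0.066)^145 ≈ 0.99995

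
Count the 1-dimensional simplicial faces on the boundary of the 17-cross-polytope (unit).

f_1(17-orthoplex) = 2^2 · (17 choose 2) = 544.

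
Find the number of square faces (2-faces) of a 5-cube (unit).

Choose 2 of 5 axes to span the face (C(5,2) = 10 ways), then fix each of the remaining 3 coordinates at one of its two extreme values (2^3 = 8 ways): 10·8 = 80.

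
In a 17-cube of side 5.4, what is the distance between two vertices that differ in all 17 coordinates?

d = √(5.4² + 5.4² + ... + 5.4²) [17 terms] = √(17·5.4²) = 5.4√17 ≈ 22.2648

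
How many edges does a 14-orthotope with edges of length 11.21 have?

The 14-cube has n·2^(n-1) = 14·2^13 = 14·8192 = 114688 edges.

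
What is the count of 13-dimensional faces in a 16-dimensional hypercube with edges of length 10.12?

An n-cube has C(n,k)·2^(n-k) k-faces. Here C(16,13)·2^3 = 560·8 = 4480.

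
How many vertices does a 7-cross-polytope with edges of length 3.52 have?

An n-cross-polytope has 2^(k+1)·C(n,k+1) k-faces. Here 2^1·C(7,1) = 2·7 = 14.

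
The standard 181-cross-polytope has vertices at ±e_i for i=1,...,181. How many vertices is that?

The 181-dimensional cross-polytope has 2n = 2·181 = 362 vertices.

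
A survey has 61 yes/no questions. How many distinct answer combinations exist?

Number of vertices = 2^61 = 2305843009213693952.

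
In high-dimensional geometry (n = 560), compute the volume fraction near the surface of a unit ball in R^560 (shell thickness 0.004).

1 - (1-0.004)^560 ≈ 0.894019 ≈ 89.40%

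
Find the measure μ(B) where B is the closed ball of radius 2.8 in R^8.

The n-ball volume is π^(n/2)·r^n/Γ(n/2+1). With n=8, r=2.8: V ≈ 15333.9.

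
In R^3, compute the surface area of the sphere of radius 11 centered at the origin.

The surface area of an n-ball is 2π^(n/2) r^(n-1) / Γ(n/2). For n=3, r=11: 4πr² = 4π·(11)² ≈ 1520.53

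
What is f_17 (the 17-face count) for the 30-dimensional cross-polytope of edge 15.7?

An n-cross-polytope has 2^(k+1)·C(n,k+1) k-faces. Here 2^18·C(30,18) = 262144·86493225 = 22673679974400.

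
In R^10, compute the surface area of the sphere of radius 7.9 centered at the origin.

|∂B_10(7.9)| ≈ 3.05641e+09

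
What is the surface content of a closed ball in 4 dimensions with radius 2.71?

The surface area of an n-ball is 2π^(n/2) r^(n-1) / Γ(n/2). For n=4, r=2.71: 392.86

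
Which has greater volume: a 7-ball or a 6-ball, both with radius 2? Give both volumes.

V_7(2) ≈ 604.77. V_6(2) ≈ 330.734. The 7-ball is larger.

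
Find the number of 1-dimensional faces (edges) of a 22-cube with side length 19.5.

Number of 1-faces = C(22,1)·2^(22-1) = 22·2097152 = 46137344.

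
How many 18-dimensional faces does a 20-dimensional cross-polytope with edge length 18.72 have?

Each 18-face is the convex hull of 19 vertices, one chosen as ±e_i from each of 19 distinct axes: 2^19·C(20,19) = 10485760.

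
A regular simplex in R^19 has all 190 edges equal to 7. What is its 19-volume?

Volume = 7^19 · √(20/2^19) / 19! ≈ 0.00057876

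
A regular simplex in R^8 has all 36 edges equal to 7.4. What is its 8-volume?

V = (7.4^8 / 8!) · √((8+1) / 2^8) ≈ 41.8152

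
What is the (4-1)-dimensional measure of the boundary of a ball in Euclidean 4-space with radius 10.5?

S_4(10.5) = 2·π^(4/2)·(10.5)^3 / Γ(4/2) = 9261·π^2/4 ≈ 22850.6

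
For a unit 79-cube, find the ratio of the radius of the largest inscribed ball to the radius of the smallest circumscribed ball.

r_in / r_out = (1/2) / (1√79/2) = 1/√79 ≈ 0.112509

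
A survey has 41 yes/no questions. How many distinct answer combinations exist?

The 41-cube has 2^41 = 2199023255552 vertices.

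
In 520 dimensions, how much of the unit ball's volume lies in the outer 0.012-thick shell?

Shell fraction = 1 - (1-0.012)^520 ≈ 0.998122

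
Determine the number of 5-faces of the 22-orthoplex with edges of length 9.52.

f_5(22-orthoplex) = 2^6 · (22 choose 6) = 4775232.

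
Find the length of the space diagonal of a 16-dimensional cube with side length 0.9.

||(0.9,0.9,...,0.9)|| = √(16)·0.9 = 3.6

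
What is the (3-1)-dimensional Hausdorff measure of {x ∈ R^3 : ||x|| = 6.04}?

S_3(6.04) = 2·π^(3/2)·(6.04)^2 / Γ(3/2) = 4πr² = 4π·(6.04)² ≈ 458.441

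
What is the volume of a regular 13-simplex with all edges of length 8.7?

For a regular n-simplex with edge a, V = (a^n / n!)·√((n+1)/2^n). With a=8.7, n=13: V ≈ 10.8602.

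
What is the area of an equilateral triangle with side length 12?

Area = (√3/4) · 12² = 62.3538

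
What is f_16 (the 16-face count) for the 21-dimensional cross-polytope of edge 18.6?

Each 16-face is the convex hull of 17 vertices, one chosen as ±e_i from each of 17 distinct axes: 2^17·C(21,17) = 784465920.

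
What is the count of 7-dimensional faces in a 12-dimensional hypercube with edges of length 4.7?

Number of 7-faces = C(12,7) · 2^(12-7) = 792 · 32 = 25344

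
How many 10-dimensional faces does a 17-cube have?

Number of 10-faces = C(17,10) · 2^(17-10) = 19448 · 128 = 2489344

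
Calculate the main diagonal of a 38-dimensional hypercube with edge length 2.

The space diagonal of an n-cube of side s is s√n. Here 2·√38 ≈ 12.3288.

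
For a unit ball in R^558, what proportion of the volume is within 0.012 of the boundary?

V(inner)/V(outer) = ((1-0.012)/1)^558 ≈ 0.001187, so the shell fraction is 0.998813.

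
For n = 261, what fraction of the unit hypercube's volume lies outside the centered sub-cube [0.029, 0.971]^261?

Shell fraction = 1 - (1-0.058)^261 ≈ 0.9999998312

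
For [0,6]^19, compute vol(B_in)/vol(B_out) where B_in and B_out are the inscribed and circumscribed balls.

The radii are 6/2 and 6√19/2, so the volume ratio is (1/√19)^19 = 19^{-19/2} ≈ 7.10953e-13.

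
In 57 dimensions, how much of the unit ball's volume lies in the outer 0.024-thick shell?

V(inner)/V(outer) = ((1-0.024)/1)^57 ≈ 0.2504, so the shell fraction is 0.749597.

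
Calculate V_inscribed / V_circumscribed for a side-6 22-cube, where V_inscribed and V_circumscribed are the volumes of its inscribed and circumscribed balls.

V_in / V_out = (r_in/r_out)^22 = (1/√22)^22 = 22^(-22/2) ≈ 1.7114e-15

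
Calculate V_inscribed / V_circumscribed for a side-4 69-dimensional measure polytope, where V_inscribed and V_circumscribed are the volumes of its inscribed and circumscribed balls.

V_in/V_out = n^(-n/2) = 69^(-69/2) ≈ 3.62833e-64.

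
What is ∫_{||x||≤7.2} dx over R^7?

V_7(7.2) = π^(7/2) · (7.2)^7 / Γ(7/2 + 1) ≈ 4.73923e+06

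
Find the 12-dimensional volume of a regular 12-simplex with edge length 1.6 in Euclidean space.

V_12 = √(13) · 1.6^12 / (12! · 2^(12/2)) ≈ 3.31051e-08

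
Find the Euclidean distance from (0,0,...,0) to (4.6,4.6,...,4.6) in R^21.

d = √(4.6² + 4.6² + ... + 4.6²) [21 terms] = √(21·4.6²) = 4.6√21 ≈ 21.0798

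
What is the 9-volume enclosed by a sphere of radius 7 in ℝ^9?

Volume = π^{9/2}·(7)^9/Γ(11/2) = 184473632·π^4/135 ≈ 1.33107e+08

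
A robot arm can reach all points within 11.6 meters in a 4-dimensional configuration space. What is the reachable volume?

The n-ball volume is π^(n/2)·r^n/Γ(n/2+1). With n=4, r=11.6: V ≈ 89351.5.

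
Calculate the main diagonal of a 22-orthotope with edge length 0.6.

d = √(0.6² + 0.6² + ... + 0.6²) [22 terms] = √(22·0.6²) = 0.6√22 ≈ 2.81425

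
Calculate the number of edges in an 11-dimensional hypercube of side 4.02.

The 11-cube has n·2^(n-1) = 11·2^10 = 11·1024 = 11264 edges.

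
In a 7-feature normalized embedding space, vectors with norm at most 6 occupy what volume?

V = 1492992·π^3/35 ≈ 1.32263e+06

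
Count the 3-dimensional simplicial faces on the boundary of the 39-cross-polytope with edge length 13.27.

Each 3-face is the convex hull of 4 vertices, one chosen as ±e_i from each of 4 distinct axes: 2^4·C(39,4) = 1316016.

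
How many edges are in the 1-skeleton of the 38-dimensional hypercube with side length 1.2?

Number of 1-faces = C(38,1)·2^(38-1) = 38·137438953472 = 5222680231936.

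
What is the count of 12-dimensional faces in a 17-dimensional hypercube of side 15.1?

Choose 12 of 17 axes to span the face (C(17,12) = 6188 ways), then fix each of the remaining 5 coordinates at one of its two extreme values (2^5 = 32 ways): 6188·32 = 198016.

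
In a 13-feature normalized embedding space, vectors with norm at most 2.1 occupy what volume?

Volume = π^{13/2}·(2.1)^13/Γ(15/2) ≈ 14066.7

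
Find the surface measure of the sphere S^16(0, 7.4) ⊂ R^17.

S_17(7.4) = 2·π^(17/2)·(7.4)^16 / Γ(17/2) ≈ 1.93784e+14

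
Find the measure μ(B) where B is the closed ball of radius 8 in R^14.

V_14(8) = π^(14/2) · (8)^14 / Γ(14/2 + 1) = 274877906944·π^7/315 ≈ 2.63559e+12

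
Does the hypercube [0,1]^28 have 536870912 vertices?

False. The 28-cube has 2^28 = 268435456 vertices.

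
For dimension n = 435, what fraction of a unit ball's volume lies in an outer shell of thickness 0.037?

1 - (1-0.037)^435 ≈ 0.9999999246 ≈ 99.999992%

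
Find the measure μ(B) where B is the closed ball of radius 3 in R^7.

Volume = π^{7/2}·(3)^7/Γ(9/2) = 11664·π^3/35 ≈ 10333.1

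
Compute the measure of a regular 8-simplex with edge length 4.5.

Volume = 4.5^8 · √(9/2^8) / 8! ≈ 0.781953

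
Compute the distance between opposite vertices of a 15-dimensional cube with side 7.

||(7,7,...,7)|| = √(15)·7 ≈ 27.1109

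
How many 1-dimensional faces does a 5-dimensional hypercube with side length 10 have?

An n-cube has C(n,k)·2^(n-k) k-faces. Here C(5,1)·2^4 = 5·16 = 80.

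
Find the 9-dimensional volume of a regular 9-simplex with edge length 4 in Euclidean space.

For a regular n-simplex with edge a, V = (a^n / n!)·√((n+1)/2^n). With a=4, n=9: V ≈ 0.100958.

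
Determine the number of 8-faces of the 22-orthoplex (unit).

An n-cross-polytope has 2^(k+1)·C(n,k+1) k-faces. Here 2^9·C(22,9) = 512·497420 = 254679040.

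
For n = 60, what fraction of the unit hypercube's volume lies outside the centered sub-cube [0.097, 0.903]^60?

1 - (1 - 2·0.097)^60 = 1 - 0.806^60 ≈ 0.9999976006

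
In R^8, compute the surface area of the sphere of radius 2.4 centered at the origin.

S_8(2.4) = 2·π^(8/2)·(2.4)^7 / Γ(8/2) ≈ 14892.1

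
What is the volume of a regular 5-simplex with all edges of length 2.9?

For a regular n-simplex with edge a, V = (a^n / n!)·√((n+1)/2^n). With a=2.9, n=5: V ≈ 0.740132.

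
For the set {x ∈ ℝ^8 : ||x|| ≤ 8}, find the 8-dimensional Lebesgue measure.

V_8(8) = π^(8/2) · (8)^8 / Γ(8/2 + 1) = 2097152·π^4/3 ≈ 6.80939e+07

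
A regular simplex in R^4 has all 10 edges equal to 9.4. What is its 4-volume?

V_4 = √(5) · 9.4^4 / (4! · 2^(4/2)) ≈ 181.855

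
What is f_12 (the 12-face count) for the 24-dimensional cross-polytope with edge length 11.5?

f_12(24-orthoplex) = 2^13 · (24 choose 13) = 20448411648.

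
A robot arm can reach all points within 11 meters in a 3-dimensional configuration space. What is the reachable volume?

V_3(11) = π^(3/2) · (11)^3 / Γ(3/2 + 1) = 5324·π/3 ≈ 5575.28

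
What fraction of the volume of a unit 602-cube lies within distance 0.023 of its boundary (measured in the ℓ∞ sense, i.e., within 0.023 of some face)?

1 - (1 - 2·0.023)^602 = 1 - 0.954^602 ≈ 1 - 4.877e-13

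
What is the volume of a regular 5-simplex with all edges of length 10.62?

V = (10.62^5 / 5!) · √((5+1) / 2^5) ≈ 487.463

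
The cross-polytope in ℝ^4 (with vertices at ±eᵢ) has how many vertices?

Number of vertices = 2n = 8.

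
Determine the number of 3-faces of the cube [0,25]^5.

An n-cube has C(n,k)·2^(n-k) k-faces. Here C(5,3)·2^2 = 10·4 = 40.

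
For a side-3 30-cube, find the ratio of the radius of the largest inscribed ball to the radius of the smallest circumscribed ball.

For an n-cube of any side s, the inradius is s/2 and the circumradius is s√n/2, so the ratio is 1/√30 ≈ 0.182574.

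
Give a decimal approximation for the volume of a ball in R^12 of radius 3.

V_12(3) = π^(12/2) · (3)^12 / Γ(12/2 + 1) = 59049·π^6/80 ≈ 709613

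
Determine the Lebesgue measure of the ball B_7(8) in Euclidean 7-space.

The n-ball volume is π^(n/2)·r^n/Γ(n/2+1). With n=7, r=8: V = 33554432·π^3/105 ≈ 9.90855e+06.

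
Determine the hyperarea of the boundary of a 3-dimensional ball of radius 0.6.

S_3(0.6) = 2·π^(3/2)·(0.6)^2 / Γ(3/2) = 4πr² = 4π·(0.6)² ≈ 4.52389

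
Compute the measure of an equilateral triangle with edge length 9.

Area = (√3/4) · 9² = 35.074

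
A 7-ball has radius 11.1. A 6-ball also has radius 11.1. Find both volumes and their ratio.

V_7(11.1) ≈ 9.80937e+07. V_6(11.1) ≈ 9.66577e+06. Ratio V_7/V_6 ≈ 10.15.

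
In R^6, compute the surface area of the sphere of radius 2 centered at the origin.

S = n·V_n(r)/r = 6·V_6(2)/2 (volume-to-surface relation), giving 32·π^3 ≈ 992.201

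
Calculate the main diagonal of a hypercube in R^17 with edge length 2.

The space diagonal of an n-cube of side s is s√n. Here 2·√17 ≈ 8.24621.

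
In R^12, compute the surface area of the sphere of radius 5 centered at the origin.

The surface area of an n-ball is 2π^(n/2) r^(n-1) / Γ(n/2). For n=12, r=5: 9765625·π^6/12 ≈ 7.82381e+08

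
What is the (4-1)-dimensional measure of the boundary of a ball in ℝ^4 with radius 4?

|∂B_4(4)| = 128·π^2 ≈ 1263.31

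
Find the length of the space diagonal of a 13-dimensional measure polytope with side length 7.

||(7,7,...,7)|| = √(13)·7 ≈ 25.2389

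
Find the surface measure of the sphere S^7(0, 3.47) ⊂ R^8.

The surface area of an n-ball is 2π^(n/2) r^(n-1) / Γ(n/2). For n=8, r=3.47: 196691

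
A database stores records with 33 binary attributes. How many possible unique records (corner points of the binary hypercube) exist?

An n-cube has 2^n vertices; for n = 33 that is 2^33 = 8589934592.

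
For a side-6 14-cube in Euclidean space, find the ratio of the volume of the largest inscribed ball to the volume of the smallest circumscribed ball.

The radii are 6/2 and 6√14/2, so the volume ratio is (1/√14)^14 = 14^{-14/2} ≈ 9.48645e-09.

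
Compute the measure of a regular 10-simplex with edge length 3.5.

Volume = 3.5^10 · √(11/2^10) / 10! ≈ 0.00787887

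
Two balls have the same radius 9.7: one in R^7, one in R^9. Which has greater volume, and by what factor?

V_7(9.7) ≈ 3.81753e+07, V_9(9.7) ≈ 2.50763e+09. The 9-ball is larger by a factor of 65.69.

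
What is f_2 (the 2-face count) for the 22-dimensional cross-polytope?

An n-cross-polytope has 2^(k+1)·C(n,k+1) k-faces. Here 2^3·C(22,3) = 8·1540 = 12320.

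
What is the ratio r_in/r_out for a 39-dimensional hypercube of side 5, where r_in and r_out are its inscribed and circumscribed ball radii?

For an n-cube of any side s, the inradius is s/2 and the circumradius is s√n/2, so the ratio is 1/√39 ≈ 0.160128.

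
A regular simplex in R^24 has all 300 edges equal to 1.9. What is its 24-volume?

V = (1.9^24 / 24!) · √((24+1) / 2^24) ≈ 9.63809e-21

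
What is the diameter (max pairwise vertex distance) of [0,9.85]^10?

||(9.85,9.85,...,9.85)|| = √(10)·9.85 ≈ 31.1484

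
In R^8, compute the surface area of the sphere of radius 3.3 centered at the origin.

The surface area of an n-ball is 2π^(n/2) r^(n-1) / Γ(n/2). For n=8, r=3.3: 138381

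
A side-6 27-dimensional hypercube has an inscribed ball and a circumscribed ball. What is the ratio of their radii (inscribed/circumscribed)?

r_in = 6/2 (half the side); r_out = 6√27/2 (half the diagonal). Ratio = 1/√27 ≈ 0.19245.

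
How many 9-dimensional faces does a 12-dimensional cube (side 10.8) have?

Choose 9 of 12 axes to span the face (C(12,9) = 220 ways), then fix each of the remaining 3 coordinates at one of its two extreme values (2^3 = 8 ways): 220·8 = 1760.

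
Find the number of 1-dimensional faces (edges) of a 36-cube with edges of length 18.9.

Number of 1-faces = C(36,1)·2^(36-1) = 36·34359738368 = 1236950581248.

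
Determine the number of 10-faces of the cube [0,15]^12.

An n-cube has C(n,k)·2^(n-k) k-faces. Here C(12,10)·2^2 = 66·4 = 264.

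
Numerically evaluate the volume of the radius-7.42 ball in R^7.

V_7(7.42) = π^(7/2) · (7.42)^7 / Γ(7/2 + 1) ≈ 5.8507e+06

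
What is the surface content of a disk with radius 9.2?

S = n·V_n(r)/r = 2·V_2(9.2)/9.2 (volume-to-surface relation), giving 2πr = 2π·9.2 ≈ 57.8053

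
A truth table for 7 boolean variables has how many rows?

The 7-cube has 2^7 = 128 vertices.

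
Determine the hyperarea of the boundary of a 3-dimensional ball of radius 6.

The surface area of an n-ball is 2π^(n/2) r^(n-1) / Γ(n/2). For n=3, r=6: 4πr² = 4π·(6)² ≈ 452.389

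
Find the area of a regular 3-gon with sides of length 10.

Area = (√3/4) · 10² = 43.3013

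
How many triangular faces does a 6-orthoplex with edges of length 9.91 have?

Number of 2-faces = 2^(2+1) · C(6,2+1) = 8 · 20 = 160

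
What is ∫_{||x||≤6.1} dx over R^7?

Volume = π^{7/2}·(6.1)^7/Γ(9/2) ≈ 1.48487e+06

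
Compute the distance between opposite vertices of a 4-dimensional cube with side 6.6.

The space diagonal of an n-cube of side s is s√n. Here 6.6·√4 = 13.2.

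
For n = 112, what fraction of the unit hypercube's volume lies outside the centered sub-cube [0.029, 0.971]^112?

The inner cube has side 1-2·0.029 = 0.942 and volume (0.942)^112 ≈ 0.001241, so the shell holds 0.998759 of the volume.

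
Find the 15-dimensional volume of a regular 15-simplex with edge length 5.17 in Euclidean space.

V_15 = √(16) · 5.17^15 / (15! · 2^(15/2)) ≈ 0.000851517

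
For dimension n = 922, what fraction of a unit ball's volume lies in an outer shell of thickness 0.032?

1 - (1-0.032)^922 ≈ 1 - 9.486e-14 ≈ (100 - 9.48e-12)%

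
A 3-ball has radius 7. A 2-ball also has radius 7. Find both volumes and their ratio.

V_3(7) ≈ 1436.76. V_2(7) ≈ 153.938. Ratio V_3/V_2 ≈ 9.333.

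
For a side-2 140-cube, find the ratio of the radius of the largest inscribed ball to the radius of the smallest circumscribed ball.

r_in = 2/2 (half the side); r_out = 2√140/2 (half the diagonal). Ratio = 1/√140 ≈ 0.0845154.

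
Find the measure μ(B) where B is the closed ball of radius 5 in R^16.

V = 30517578125·π^8/8064 ≈ 3.59086e+10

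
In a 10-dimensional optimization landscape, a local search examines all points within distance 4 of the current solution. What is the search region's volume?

Volume = π^{10/2}·(4)^10/Γ(6) = 131072·π^5/15 ≈ 2.67404e+06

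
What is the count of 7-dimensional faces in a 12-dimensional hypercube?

f_7(12-cube) = (12 choose 7) · 2^5 = 25344.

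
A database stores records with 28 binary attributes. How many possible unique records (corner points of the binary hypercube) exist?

An n-cube has 2^n vertices; for n = 28 that is 2^28 = 268435456.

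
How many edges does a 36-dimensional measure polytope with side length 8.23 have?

An n-cube has n·2^(n-1) edges. With n = 36: 36·34359738368 = 1236950581248.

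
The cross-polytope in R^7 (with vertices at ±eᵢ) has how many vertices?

Number of vertices = 2n = 14.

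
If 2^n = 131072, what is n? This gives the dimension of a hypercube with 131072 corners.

Since 2^n = 131072, we have n = 17.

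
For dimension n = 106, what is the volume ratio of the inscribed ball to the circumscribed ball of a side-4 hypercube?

V_in / V_out = (r_in/r_out)^106 = (1/√106)^106 = 106^(-106/2) ≈ 4.55816e-108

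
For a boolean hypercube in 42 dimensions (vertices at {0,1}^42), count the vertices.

Number of vertices = 2^42 = 4398046511104.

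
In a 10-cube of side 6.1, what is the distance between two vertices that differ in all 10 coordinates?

||(6.1,6.1,...,6.1)|| = √(10)·6.1 ≈ 19.2899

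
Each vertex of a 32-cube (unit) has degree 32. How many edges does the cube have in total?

An n-cube has n·2^(n-1) edges. With n = 32: 32·2147483648 = 68719476736.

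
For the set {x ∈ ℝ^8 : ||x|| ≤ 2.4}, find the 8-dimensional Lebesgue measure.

Volume = π^{8/2}·(2.4)^8/Γ(5) ≈ 4467.64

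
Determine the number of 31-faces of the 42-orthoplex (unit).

Each 31-face is the convex hull of 32 vertices, one chosen as ±e_i from each of 32 distinct axes: 2^32·C(42,32) = 6319799446964011008.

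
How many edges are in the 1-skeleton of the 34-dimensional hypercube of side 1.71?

The 34-cube has n·2^(n-1) = 34·2^33 = 34·8589934592 = 292057776128 edges.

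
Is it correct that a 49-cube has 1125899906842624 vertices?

False. The 49-cube has 2^49 = 562949953421312 vertices.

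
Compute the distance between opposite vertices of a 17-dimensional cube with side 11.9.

Diagonal = √17 · 11.9 ≈ 49.065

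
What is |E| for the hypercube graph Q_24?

The 24-cube has n·2^(n-1) = 24·2^23 = 24·8388608 = 201326592 edges.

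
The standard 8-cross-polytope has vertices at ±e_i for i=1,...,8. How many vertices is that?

The vertices are ±e_1, ..., ±e_8, so there are 2·8 = 16.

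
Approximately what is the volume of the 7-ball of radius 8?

V = 33554432·π^3/105 ≈ 9.90855e+06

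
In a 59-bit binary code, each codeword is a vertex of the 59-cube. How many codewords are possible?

An n-cube has 2^n vertices; for n = 59 that is 2^59 = 576460752303423488.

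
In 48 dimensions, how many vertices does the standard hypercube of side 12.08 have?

The 48-cube has 2^48 = 281474976710656 vertices.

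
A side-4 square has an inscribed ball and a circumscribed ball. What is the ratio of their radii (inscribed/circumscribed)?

r_in = 4/2 (half the side); r_out = 4√2/2 (half the diagonal). Ratio = 1/√2 ≈ 0.707107.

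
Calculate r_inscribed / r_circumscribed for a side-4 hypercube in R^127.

r_in = 4/2 (half the side); r_out = 4√127/2 (half the diagonal). Ratio = 1/√127 ≈ 0.0887357.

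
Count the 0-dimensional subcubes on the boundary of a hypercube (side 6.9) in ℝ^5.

An n-cube has C(n,k)·2^(n-k) k-faces. Here C(5,0)·2^5 = 1·32 = 32.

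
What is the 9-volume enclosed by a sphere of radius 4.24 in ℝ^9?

V_9(4.24) = π^(9/2) · (4.24)^9 / Γ(9/2 + 1) ≈ 1.46087e+06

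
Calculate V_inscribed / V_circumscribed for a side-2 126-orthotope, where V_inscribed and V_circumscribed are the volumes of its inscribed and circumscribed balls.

V_in / V_out = (r_in/r_out)^126 = (1/√126)^126 = 126^(-126/2) ≈ 4.74958e-133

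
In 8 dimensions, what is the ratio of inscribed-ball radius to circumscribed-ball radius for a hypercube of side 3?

Ratio = (s/2)/(s√8/2) = 8^(-1/2) ≈ 0.353553.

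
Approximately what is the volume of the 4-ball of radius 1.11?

Volume = π^{4/2}·(1.11)^4/Γ(3) ≈ 7.49138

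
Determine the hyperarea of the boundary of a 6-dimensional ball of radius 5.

S = n·V_n(r)/r = 6·V_6(5)/5 (volume-to-surface relation), giving 3125·π^3 ≈ 96894.6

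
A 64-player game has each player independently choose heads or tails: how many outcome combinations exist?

The 64-cube has 2^64 = 18446744073709551616 vertices.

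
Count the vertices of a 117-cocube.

Number of vertices = 2n = 234.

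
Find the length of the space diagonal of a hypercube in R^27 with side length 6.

Diagonal = √27 · 6 ≈ 31.1769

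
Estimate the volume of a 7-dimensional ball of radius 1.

The n-ball volume is π^(n/2)·r^n/Γ(n/2+1). With n=7, r=1: V = 16·π^3/105 ≈ 4.72477.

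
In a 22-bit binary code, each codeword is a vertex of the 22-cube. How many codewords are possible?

An n-cube has 2^n vertices; for n = 22 that is 2^22 = 4194304.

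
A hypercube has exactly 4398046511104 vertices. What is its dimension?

n = log_2(4398046511104) = 42.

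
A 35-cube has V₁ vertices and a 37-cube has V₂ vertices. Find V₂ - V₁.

V₁ = 2^35 = 34359738368. V₂ = 2^37 = 137438953472. V₂ - V₁ = 103079215104.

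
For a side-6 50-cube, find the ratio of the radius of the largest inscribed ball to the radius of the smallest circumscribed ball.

r_in / r_out = (6/2) / (6√50/2) = 1/√50 ≈ 0.141421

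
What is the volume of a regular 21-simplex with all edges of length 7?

For a regular n-simplex with edge a, V = (a^n / n!)·√((n+1)/2^n). With a=7, n=21: V ≈ 3.54088e-05.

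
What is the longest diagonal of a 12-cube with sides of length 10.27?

Diagonal = √12 · 10.27 ≈ 35.5763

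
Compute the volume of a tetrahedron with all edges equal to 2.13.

Volume = (√2/12) · 2.13³ = 1.13887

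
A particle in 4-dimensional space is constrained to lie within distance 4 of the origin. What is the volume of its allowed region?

V = 128·π^2 ≈ 1263.31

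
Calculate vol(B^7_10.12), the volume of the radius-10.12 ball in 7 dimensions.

V_7(10.12) = π^(7/2) · (10.12)^7 / Γ(7/2 + 1) ≈ 5.13622e+07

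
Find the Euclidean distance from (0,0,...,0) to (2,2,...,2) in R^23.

The space diagonal of an n-cube of side s is s√n. Here 2·√23 ≈ 9.59166.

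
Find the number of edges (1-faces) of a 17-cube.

Choose 1 of 17 axes to span the face (C(17,1) = 17 ways), then fix each of the remaining 16 coordinates at one of its two extreme values (2^16 = 65536 ways): 17·65536 = 1114112.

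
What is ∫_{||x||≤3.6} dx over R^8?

V_8(3.6) = π^(8/2) · (3.6)^8 / Γ(8/2 + 1) ≈ 114501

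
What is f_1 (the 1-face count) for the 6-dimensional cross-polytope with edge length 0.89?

Each 1-face is the convex hull of 2 vertices, one chosen as ±e_i from each of 2 distinct axes: 2^2·C(6,2) = 60.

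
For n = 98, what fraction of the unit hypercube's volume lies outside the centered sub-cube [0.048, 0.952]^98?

Shell fraction = 1 - (1-0.096)^98 ≈ 0.999949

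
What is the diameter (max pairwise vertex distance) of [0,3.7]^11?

d = √(3.7² + 3.7² + ... + 3.7²) [11 terms] = √(11·3.7²) = 3.7√11 ≈ 12.2715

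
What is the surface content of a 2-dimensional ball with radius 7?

|∂B_2(7)| = 2πr = 2π·7 ≈ 43.9823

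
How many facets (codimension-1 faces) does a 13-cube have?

f_12(13-cube) = (13 choose 12) · 2^1 = 26.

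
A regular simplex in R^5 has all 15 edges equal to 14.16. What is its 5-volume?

V = (14.16^5 / 5!) · √((5+1) / 2^5) ≈ 2054.17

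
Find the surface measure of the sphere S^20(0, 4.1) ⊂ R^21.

The surface area of an n-ball is 2π^(n/2) r^(n-1) / Γ(n/2). For n=21, r=4.1: 5.27769e+11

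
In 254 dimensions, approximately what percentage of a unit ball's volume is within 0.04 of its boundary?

1 - (1-0.04)^254 ≈ 0.999969 ≈ 99.996860%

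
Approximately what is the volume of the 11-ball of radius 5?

V_11(5) = π^(11/2) · (5)^11 / Γ(11/2 + 1) = 625000000·π^5/2079 ≈ 9.19973e+07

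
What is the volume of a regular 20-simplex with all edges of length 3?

V = (3^20 / 20!) · √((20+1) / 2^20) ≈ 6.41372e-12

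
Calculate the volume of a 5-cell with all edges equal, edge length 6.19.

For a regular n-simplex with edge a, V = (a^n / n!)·√((n+1)/2^n). With a=6.19, n=4: V ≈ 34.1961.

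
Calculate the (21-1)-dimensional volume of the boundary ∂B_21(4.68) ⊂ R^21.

S_21(4.68) = 2·π^(21/2)·(4.68)^20 / Γ(21/2) ≈ 7.4419e+12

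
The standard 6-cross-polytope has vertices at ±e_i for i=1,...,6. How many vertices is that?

An n-cross-polytope has 2n vertices; here n = 6, giving 12.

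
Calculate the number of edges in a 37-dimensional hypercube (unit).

An n-cube has n·2^(n-1) edges. With n = 37: 37·68719476736 = 2542620639232.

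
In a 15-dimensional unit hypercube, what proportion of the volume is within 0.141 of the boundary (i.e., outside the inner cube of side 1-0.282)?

The inner cube has side 1-2·0.141 = 0.718 and volume (0.718)^15 ≈ 0.006948, so the shell holds 0.993052 of the volume.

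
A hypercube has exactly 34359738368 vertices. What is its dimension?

n = log_2(34359738368) = 35.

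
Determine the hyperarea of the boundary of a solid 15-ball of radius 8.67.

S_15(8.67) = 2·π^(15/2)·(8.67)^14 / Γ(15/2) ≈ 7.75869e+13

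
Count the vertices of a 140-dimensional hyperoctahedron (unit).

An n-cross-polytope has 2n vertices; here n = 140, giving 280.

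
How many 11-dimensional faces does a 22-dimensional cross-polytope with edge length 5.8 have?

An n-cross-polytope has 2^(k+1)·C(n,k+1) k-faces. Here 2^12·C(22,12) = 4096·646646 = 2648662016.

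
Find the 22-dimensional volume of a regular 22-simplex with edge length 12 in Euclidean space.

V = (12^22 / 22!) · √((22+1) / 2^22) ≈ 1.15015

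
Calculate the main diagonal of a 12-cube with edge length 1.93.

||(1.93,1.93,...,1.93)|| = √(12)·1.93 ≈ 6.68572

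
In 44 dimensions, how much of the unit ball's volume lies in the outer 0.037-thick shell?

Shell fraction = 1 - (1-0.037)^44 ≈ 0.809648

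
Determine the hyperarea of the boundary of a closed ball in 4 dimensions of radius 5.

The surface area of an n-ball is 2π^(n/2) r^(n-1) / Γ(n/2). For n=4, r=5: 250·π^2 ≈ 2467.4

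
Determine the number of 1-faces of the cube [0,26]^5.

An n-cube has C(n,k)·2^(n-k) k-faces. Here C(5,1)·2^4 = 5·16 = 80.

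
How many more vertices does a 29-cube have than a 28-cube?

The 29-cube has 2^29 = 536870912 vertices. The 28-cube has 2^28 = 268435456 vertices. Difference: 536870912 - 268435456 = 268435456.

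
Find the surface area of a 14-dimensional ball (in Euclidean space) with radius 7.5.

|∂B_14(7.5)| = 43248779296875·π^7/65536 ≈ 1.99316e+12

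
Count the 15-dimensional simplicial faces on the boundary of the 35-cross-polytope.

Each 15-face is the convex hull of 16 vertices, one chosen as ±e_i from each of 16 distinct axes: 2^16·C(35,16) = 266071503667200.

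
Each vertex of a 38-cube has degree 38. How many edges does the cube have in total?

Each of the 2^38 = 274877906944 vertices has degree 38; total edges = 38·2^38/2 = 5222680231936.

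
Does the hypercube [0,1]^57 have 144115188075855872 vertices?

True. The 57-cube has 2^57 = 144115188075855872 vertices.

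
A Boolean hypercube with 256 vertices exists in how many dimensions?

n = log_2(256) = 8.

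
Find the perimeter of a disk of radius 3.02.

The surface area of an n-ball is 2π^(n/2) r^(n-1) / Γ(n/2). For n=2, r=3.02: 2πr = 2π·3.02 ≈ 18.9752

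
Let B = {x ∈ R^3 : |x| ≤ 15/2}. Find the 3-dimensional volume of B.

V = 1125·π/2 ≈ 1767.15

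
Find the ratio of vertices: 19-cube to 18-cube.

The 19-cube has 2^19 = 524288 vertices. The 18-cube has 2^18 = 262144 vertices. Ratio: 524288/262144 = 2.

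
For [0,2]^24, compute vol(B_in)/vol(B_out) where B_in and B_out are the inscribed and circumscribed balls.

V_in / V_out = (r_in/r_out)^24 = (1/√24)^24 = 24^(-24/2) ≈ 2.7382e-17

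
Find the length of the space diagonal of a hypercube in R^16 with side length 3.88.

The space diagonal of an n-cube of side s is s√n. Here 3.88·√16 = 15.52.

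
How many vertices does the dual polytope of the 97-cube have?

Number of vertices = 2n = 194.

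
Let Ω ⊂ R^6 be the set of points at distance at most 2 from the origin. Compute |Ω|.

Volume = π^{6/2}·(2)^6/Γ(4) = 32·π^3/3 ≈ 330.734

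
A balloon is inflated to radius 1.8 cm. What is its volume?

The n-ball volume is π^(n/2)·r^n/Γ(n/2+1). With n=3, r=1.8: V ≈ 24.429.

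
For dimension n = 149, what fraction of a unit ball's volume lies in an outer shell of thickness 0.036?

1 - (1-0.036)^149 ≈ 0.995759 ≈ 99.58%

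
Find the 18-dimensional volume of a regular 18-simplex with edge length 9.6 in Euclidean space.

V_18 = √(19) · 9.6^18 / (18! · 2^(18/2)) ≈ 0.637746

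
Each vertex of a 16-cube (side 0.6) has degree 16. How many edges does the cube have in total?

The 16-cube has n·2^(n-1) = 16·2^15 = 16·32768 = 524288 edges.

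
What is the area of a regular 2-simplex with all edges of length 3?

Area = (√3/4) · 3² = 3.89711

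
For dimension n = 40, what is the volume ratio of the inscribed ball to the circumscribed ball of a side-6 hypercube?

V_in / V_out = (r_in/r_out)^40 = (1/√40)^40 = 40^(-40/2) ≈ 9.09495e-33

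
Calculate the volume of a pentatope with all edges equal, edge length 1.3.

For a regular n-simplex with edge a, V = (a^n / n!)·√((n+1)/2^n). With a=1.3, n=4: V ≈ 0.0665254.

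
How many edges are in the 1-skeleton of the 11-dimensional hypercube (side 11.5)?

Each of the 2^11 = 2048 vertices has degree 11; total edges = 11·2^11/2 = 11264.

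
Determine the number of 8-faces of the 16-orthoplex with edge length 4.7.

Each 8-face is the convex hull of 9 vertices, one chosen as ±e_i from each of 9 distinct axes: 2^9·C(16,9) = 5857280.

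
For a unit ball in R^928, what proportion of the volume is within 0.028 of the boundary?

Shell fraction = 1 - (1-0.028)^928 ≈ 1 - 3.583e-12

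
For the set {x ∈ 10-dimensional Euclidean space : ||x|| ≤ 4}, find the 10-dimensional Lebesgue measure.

The n-ball volume is π^(n/2)·r^n/Γ(n/2+1). With n=10, r=4: V = 131072·π^5/15 ≈ 2.67404e+06.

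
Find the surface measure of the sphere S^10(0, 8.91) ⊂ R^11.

S_11(8.91) = 2·π^(11/2)·(8.91)^10 / Γ(11/2) ≈ 6.53544e+10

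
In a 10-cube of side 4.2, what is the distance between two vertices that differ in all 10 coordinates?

The space diagonal of an n-cube of side s is s√n. Here 4.2·√10 ≈ 13.2816.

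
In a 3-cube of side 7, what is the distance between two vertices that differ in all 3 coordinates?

The space diagonal of an n-cube of side s is s√n. Here 7·√3 ≈ 12.1244.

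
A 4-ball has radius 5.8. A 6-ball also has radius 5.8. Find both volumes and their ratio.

V_4(5.8) ≈ 5584.47. V_6(5.8) ≈ 196728. Ratio V_4/V_6 ≈ 0.02839.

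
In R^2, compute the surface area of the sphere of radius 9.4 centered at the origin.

S_2(9.4) = 2·π^(2/2)·(9.4)^1 / Γ(2/2) = 2πr = 2π·9.4 ≈ 59.0619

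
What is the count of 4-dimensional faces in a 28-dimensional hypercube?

f_4(28-cube) = (28 choose 4) · 2^24 = 343513497600.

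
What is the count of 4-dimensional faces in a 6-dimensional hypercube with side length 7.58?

f_4(6-cube) = (6 choose 4) · 2^2 = 60.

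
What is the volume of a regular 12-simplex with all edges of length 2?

For a regular n-simplex with edge a, V = (a^n / n!)·√((n+1)/2^n). With a=2, n=12: V ≈ 4.81742e-07.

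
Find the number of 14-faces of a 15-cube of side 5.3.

Choose 14 of 15 axes to span the face (C(15,14) = 15 ways), then fix each of the remaining 1 coordinate at one of its two extreme values (2^1 = 2 ways): 15·2 = 30.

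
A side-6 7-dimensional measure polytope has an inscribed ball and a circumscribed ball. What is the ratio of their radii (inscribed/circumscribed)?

Ratio = (s/2)/(s√7/2) = 7^(-1/2) ≈ 0.377964.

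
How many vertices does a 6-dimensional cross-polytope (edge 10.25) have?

The vertices are ±e_1, ..., ±e_6, so there are 2·6 = 12.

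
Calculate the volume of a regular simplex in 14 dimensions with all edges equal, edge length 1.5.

Volume = 1.5^14 · √(15/2^14) / 14! ≈ 1.01322e-10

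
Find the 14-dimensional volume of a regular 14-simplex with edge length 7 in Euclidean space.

V_14 = √(15) · 7^14 / (14! · 2^(14/2)) ≈ 0.235396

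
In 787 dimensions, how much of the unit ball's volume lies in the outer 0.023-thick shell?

V(inner)/V(outer) = ((1-0.023)/1)^787 ≈ 1.114e-08, so the shell fraction is 0.9999999889.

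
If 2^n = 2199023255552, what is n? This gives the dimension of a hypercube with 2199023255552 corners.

2^n = 2199023255552 ⇒ n = log_2(2199023255552) = 41.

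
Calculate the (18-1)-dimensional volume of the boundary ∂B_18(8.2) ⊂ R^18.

S_18(8.2) = 2·π^(18/2)·(8.2)^17 / Γ(18/2) ≈ 5.06633e+15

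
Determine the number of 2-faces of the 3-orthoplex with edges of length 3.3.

An n-cross-polytope has 2^(k+1)·C(n,k+1) k-faces. Here 2^3·C(3,3) = 8·1 = 8.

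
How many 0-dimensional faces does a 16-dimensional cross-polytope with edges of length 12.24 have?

An n-cross-polytope has 2^(k+1)·C(n,k+1) k-faces. Here 2^1·C(16,1) = 2·16 = 32.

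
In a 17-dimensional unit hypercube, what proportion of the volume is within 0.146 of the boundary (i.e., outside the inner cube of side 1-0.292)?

1 - (1 - 2·0.146)^17 = 1 - 0.708^17 ≈ 0.997178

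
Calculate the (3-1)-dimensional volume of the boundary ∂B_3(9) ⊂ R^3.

S = n·V_n(r)/r = 3·V_3(9)/9 (volume-to-surface relation), giving 4πr² = 4π·(9)² ≈ 1017.88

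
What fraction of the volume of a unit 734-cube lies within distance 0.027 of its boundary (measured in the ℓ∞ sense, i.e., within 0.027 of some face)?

1 - (1 - 2·0.027)^734 = 1 - 0.946^734 ≈ 1 - 2.014e-18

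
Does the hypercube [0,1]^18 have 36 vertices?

False. The 18-cube has 2^18 = 262144 vertices.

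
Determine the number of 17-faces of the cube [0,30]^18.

Number of 17-faces = C(18,17) · 2^(18-17) = 18 · 2 = 36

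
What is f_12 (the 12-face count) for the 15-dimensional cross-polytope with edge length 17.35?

Each 12-face is the convex hull of 13 vertices, one chosen as ±e_i from each of 13 distinct axes: 2^13·C(15,13) = 860160.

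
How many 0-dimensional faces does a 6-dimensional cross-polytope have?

An n-cross-polytope has 2^(k+1)·C(n,k+1) k-faces. Here 2^1·C(6,1) = 2·6 = 12.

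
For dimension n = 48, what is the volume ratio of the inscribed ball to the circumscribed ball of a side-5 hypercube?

V_in/V_out = n^(-n/2) = 48^(-48/2) ≈ 4.469e-41.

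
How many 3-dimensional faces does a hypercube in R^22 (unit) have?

f_3(22-cube) = (22 choose 3) · 2^19 = 807403520.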